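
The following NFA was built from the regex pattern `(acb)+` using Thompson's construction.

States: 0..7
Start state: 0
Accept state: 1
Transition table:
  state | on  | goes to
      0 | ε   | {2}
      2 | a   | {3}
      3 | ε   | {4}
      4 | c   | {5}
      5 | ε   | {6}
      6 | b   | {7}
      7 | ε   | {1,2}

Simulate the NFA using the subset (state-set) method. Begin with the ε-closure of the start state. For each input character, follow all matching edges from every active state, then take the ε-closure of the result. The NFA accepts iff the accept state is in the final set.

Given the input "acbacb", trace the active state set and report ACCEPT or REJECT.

S₀ = ε-closure({0}) = {0,2}
'a' @ 1: {3,4}
'c' @ 2: {5,6}
'b' @ 3: {1,2,7}  ✓accept
'a' @ 4: {3,4}
'c' @ 5: {5,6}
'b' @ 6: {1,2,7}  ✓accept
final: {1,2,7}; accept 1 in set

Answer: ACCEPT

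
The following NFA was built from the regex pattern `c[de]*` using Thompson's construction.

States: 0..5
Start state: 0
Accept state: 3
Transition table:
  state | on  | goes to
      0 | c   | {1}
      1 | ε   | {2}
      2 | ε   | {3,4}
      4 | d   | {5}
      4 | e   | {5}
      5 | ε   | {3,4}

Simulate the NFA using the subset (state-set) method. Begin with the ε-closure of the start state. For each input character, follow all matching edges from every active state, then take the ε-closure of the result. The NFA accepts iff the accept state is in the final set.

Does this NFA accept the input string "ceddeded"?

start: ε-closure({0}) = {0}
'c' @ 1: {1,2,3,4}  (accept∈set)
'e' @ 2: {3,4,5}  (accept∈set)
'd' @ 3: {3,4,5}  (accept∈set)
'd' @ 4: {3,4,5}  (accept∈set)
'e' @ 5: {3,4,5}  (accept∈set)
'd' @ 6: {3,4,5}  (accept∈set)
'e' @ 7: {3,4,5}  (accept∈set)
'd' @ 8: {3,4,5}  (accept∈set)
final: {3,4,5}; accept 3 in set

Answer: ACCEPT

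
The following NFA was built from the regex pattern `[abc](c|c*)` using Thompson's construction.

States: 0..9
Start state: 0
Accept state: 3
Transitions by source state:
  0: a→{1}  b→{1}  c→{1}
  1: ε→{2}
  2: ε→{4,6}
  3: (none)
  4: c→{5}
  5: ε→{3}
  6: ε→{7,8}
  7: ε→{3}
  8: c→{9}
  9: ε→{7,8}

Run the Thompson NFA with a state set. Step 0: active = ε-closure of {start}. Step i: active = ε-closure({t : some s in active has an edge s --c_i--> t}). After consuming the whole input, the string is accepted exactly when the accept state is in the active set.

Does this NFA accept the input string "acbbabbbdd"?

start: ε-closure({0}) = {0}
'a' @ 1: {1,2,3,4,6,7,8}  [accepting]
'c' @ 2: {3,5,7,8,9}  [accepting]
'b' @ 3: {}  — dead — no transitions
rest 'babbbdd' ignored (set empty)
after full input: {}  (accept=3 not in)

Answer: REJECT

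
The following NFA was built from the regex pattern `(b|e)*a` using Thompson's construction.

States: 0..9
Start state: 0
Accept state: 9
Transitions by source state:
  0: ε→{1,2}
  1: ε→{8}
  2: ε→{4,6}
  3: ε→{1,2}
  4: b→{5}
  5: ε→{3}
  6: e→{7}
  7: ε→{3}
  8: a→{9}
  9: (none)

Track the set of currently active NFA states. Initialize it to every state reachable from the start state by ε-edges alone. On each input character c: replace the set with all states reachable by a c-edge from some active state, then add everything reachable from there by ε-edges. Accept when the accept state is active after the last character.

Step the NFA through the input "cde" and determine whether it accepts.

initial (ε-close {0}): {0,1,2,4,6,8}
'c' @ 1: {}  — state set empty
rest 'de' ignored (set empty)
after full input: {}  (accept=9 not in)

Answer: REJECT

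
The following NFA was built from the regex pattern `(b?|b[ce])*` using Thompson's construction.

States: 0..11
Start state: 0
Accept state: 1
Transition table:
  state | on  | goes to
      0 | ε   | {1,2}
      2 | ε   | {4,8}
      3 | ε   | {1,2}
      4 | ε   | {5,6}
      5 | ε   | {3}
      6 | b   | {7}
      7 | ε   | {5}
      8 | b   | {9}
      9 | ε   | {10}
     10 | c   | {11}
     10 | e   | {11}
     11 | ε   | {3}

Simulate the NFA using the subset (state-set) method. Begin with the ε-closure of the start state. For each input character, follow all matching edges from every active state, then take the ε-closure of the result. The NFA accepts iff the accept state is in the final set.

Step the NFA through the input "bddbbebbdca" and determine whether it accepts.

initial (ε-close {0}): {0,1,2,3,4,5,6,8}
'b' @ 1: {1,2,3,4,5,6,7,8,9,10}  (accept∈set)
'd' @ 2: {}  — no active states
rest 'dbbebbdca' ignored (set empty)
after full input: {}  (accept=1 not in)

Answer: REJECT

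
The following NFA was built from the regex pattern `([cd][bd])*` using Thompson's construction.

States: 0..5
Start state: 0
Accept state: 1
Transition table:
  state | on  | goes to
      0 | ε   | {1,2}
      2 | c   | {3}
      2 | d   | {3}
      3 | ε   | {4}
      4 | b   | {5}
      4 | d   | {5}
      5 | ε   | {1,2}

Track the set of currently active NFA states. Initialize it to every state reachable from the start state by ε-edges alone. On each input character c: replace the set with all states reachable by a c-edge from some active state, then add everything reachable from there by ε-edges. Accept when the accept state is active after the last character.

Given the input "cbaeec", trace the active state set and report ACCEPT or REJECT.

Answer: REJECT

Derivation:
initial (ε-close {0}): {0,1,2}
'c' @ 1: {3,4}
'b' @ 2: {1,2,5}  (accept∈set)
'a' @ 3: {}  — state set empty
rest 'eec' ignored (set empty)
final: {}; accept 1 not in set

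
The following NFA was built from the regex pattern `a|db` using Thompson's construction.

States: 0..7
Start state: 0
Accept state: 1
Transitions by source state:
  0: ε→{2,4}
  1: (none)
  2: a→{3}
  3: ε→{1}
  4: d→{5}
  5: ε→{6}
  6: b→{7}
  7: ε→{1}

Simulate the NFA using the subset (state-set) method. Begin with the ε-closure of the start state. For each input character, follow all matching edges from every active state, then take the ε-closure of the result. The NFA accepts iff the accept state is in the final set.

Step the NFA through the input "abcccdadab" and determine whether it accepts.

Answer: REJECT

Trace:
S₀ = ε-closure({0}) = {0,2,4}
'a' @ 1: {1,3}  (accept∈set)
'b' @ 2: {}  — state set empty
rest 'cccdadab' ignored (set empty)
end set {} — state 1 not in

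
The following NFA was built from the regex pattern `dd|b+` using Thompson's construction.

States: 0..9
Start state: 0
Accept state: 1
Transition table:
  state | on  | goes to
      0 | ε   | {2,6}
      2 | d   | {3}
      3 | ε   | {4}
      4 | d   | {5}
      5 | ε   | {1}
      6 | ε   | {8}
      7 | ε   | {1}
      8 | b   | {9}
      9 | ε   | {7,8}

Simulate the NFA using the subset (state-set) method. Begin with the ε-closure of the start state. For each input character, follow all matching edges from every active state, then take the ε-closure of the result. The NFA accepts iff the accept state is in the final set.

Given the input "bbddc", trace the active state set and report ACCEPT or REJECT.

Answer: REJECT

Derivation:
start: ε-closure({0}) = {0,2,6,8}
'b' @ 1: {1,7,8,9}  [accepting]
'b' @ 2: {1,7,8,9}  [accepting]
'd' @ 3: {}  — dead — no transitions
rest 'dc' ignored (set empty)
after full input: {}  (accept=1 not in)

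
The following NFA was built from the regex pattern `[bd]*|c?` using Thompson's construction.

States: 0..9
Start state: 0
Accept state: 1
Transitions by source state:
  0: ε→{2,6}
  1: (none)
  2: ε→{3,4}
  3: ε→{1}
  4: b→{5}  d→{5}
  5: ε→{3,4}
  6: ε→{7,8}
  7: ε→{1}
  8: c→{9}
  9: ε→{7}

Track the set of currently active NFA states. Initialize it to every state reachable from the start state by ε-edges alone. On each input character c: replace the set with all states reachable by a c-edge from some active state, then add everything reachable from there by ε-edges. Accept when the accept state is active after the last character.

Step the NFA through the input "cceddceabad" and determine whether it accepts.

Answer: REJECT

Steps:
initial (ε-close {0}): {0,1,2,3,4,6,7,8}
'c' @ 1: {1,7,9}  ✓accept
'c' @ 2: {}  — state set empty
rest 'eddceabad' ignored (set empty)
after full input: {}  (accept=1 not in)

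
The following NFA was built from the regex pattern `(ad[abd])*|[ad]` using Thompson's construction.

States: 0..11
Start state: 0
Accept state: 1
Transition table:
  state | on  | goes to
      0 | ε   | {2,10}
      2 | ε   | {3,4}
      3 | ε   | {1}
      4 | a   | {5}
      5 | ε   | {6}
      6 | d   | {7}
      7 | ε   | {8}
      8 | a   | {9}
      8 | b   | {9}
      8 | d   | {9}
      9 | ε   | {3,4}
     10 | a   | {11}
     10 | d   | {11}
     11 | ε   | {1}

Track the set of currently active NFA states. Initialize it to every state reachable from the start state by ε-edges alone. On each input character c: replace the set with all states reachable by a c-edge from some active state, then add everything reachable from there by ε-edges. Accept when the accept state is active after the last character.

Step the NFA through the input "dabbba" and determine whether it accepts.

S₀ = ε-closure({0}) = {0,1,2,3,4,10}
'd' @ 1: {1,11}  (accept∈set)
'a' @ 2: {}  — state set empty
rest 'bbba' ignored (set empty)
final: {}; accept 1 not in set

Answer: REJECT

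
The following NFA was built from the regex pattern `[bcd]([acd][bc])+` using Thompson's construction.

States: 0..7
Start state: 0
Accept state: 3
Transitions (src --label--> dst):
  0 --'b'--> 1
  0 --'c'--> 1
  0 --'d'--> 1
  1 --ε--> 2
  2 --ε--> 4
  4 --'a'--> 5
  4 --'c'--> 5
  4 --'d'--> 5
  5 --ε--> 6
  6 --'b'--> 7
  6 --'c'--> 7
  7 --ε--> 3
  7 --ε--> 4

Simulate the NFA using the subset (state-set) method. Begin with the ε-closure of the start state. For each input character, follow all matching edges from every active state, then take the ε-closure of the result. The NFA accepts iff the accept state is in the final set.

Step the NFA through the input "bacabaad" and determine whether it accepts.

Answer: REJECT

Derivation:
start: ε-closure({0}) = {0}
'b' @ 1: {1,2,4}
'a' @ 2: {5,6}
'c' @ 3: {3,4,7}  ✓accept
'a' @ 4: {5,6}
'b' @ 5: {3,4,7}  ✓accept
'a' @ 6: {5,6}
'a' @ 7: {}  — dead — no transitions
rest 'd' ignored (set empty)
final: {}; accept 3 not in set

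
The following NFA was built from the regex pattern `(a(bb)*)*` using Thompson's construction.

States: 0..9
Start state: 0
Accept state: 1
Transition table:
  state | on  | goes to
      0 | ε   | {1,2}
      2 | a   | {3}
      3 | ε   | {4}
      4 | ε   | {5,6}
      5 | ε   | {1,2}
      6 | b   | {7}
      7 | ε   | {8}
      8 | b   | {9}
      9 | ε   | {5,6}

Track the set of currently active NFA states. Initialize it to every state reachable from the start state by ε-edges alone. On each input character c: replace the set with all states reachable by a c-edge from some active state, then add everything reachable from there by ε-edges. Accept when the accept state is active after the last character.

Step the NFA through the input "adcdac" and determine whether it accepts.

Answer: REJECT

Derivation:
initial (ε-close {0}): {0,1,2}
'a' @ 1: {1,2,3,4,5,6}  ✓accept
'd' @ 2: {}  — state set empty
rest 'cdac' ignored (set empty)
end set {} — state 1 not in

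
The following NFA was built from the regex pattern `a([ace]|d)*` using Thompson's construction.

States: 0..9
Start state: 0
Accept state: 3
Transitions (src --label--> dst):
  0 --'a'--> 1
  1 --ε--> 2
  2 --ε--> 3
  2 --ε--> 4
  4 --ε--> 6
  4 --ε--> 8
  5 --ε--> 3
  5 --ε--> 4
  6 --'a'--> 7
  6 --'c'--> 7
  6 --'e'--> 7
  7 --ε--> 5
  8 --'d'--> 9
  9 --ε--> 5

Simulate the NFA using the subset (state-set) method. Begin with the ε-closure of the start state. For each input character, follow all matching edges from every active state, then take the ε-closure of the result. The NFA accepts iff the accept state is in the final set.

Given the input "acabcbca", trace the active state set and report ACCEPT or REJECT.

S₀ = ε-closure({0}) = {0}
'a' @ 1: {1,2,3,4,6,8}  [accepting]
'c' @ 2: {3,4,5,6,7,8}  [accepting]
'a' @ 3: {3,4,5,6,7,8}  [accepting]
'b' @ 4: {}  — no active states
rest 'cbca' ignored (set empty)
end set {} — state 3 not in

Answer: REJECT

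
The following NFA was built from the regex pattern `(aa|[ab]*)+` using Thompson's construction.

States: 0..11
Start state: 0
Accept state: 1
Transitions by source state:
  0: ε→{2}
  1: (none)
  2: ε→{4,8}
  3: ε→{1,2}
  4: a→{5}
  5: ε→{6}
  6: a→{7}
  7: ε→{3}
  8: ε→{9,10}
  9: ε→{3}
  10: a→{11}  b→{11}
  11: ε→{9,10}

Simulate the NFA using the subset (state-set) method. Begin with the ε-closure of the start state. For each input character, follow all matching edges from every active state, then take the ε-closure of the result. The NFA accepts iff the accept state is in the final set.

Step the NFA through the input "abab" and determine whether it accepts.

Answer: ACCEPT

Derivation:
S₀ = ε-closure({0}) = {0,1,2,3,4,8,9,10}
'a' @ 1: {1,2,3,4,5,6,8,9,10,11}  ✓accept
'b' @ 2: {1,2,3,4,8,9,10,11}  ✓accept
'a' @ 3: {1,2,3,4,5,6,8,9,10,11}  ✓accept
'b' @ 4: {1,2,3,4,8,9,10,11}  ✓accept
end set {1,2,3,4,8,9,10,11} — state 1 in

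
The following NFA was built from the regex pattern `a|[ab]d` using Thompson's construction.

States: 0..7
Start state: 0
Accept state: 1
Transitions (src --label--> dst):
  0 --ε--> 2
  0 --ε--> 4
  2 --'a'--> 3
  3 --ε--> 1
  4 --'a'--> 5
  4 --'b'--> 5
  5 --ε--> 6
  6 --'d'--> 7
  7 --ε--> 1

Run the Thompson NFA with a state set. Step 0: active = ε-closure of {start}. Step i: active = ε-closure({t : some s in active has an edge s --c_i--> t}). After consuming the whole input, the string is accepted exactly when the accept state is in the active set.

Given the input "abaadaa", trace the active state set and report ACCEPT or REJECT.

initial (ε-close {0}): {0,2,4}
'a' @ 1: {1,3,5,6}  ✓accept
'b' @ 2: {}  — state set empty
rest 'aadaa' ignored (set empty)
after full input: {}  (accept=1 not in)

Answer: REJECT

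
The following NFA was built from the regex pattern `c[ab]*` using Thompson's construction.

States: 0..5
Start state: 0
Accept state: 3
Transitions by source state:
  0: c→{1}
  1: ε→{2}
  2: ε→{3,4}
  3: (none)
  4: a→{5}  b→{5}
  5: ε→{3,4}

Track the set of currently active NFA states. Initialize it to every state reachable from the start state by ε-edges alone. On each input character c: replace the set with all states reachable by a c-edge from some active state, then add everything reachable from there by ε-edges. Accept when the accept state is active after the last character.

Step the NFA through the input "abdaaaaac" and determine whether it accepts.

start: ε-closure({0}) = {0}
'a' @ 1: {}  — state set empty
rest 'bdaaaaac' ignored (set empty)
after full input: {}  (accept=3 not in)

Answer: REJECT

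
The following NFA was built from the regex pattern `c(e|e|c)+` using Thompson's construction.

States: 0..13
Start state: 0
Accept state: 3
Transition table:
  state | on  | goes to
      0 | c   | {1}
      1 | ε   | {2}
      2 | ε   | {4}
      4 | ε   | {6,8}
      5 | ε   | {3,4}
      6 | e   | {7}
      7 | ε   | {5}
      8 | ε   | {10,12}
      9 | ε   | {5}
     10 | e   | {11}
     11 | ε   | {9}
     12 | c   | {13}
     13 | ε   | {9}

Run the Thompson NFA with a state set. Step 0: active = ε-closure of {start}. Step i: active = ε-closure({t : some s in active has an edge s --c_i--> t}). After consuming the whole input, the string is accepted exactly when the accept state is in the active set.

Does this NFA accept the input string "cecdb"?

start: ε-closure({0}) = {0}
'c' @ 1: {1,2,4,6,8,10,12}
'e' @ 2: {3,4,5,6,7,8,9,10,11,12}  [accepting]
'c' @ 3: {3,4,5,6,8,9,10,12,13}  [accepting]
'd' @ 4: {}  — no active states
rest 'b' ignored (set empty)
final: {}; accept 3 not in set

Answer: REJECT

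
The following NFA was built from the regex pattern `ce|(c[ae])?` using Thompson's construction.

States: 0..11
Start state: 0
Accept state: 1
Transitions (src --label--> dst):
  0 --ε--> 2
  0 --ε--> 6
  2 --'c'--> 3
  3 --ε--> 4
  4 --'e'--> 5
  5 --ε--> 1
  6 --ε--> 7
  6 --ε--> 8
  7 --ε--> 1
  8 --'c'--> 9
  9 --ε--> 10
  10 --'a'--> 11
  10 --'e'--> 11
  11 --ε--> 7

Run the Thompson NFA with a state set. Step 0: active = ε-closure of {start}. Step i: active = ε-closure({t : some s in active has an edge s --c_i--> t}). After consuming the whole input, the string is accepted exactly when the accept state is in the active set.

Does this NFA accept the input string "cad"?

start: ε-closure({0}) = {0,1,2,6,7,8}
'c' @ 1: {3,4,9,10}
'a' @ 2: {1,7,11}  [accepting]
'd' @ 3: {}  — no active states
after full input: {}  (accept=1 not in)

Answer: REJECT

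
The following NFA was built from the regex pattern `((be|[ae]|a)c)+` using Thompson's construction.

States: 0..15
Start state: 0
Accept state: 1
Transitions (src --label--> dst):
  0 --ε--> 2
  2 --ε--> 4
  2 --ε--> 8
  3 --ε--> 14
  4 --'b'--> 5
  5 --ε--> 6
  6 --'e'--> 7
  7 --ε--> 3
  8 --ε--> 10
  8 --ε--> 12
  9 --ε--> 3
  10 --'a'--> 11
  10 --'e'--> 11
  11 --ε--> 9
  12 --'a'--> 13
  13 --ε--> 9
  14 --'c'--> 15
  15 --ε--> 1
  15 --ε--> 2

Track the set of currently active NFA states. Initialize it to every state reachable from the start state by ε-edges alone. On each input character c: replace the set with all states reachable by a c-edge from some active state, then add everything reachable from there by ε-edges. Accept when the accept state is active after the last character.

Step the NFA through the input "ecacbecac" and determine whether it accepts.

Answer: ACCEPT

Steps:
initial (ε-close {0}): {0,2,4,8,10,12}
'e' @ 1: {3,9,11,14}
'c' @ 2: {1,2,4,8,10,12,15}  (accept∈set)
'a' @ 3: {3,9,11,13,14}
'c' @ 4: {1,2,4,8,10,12,15}  (accept∈set)
'b' @ 5: {5,6}
'e' @ 6: {3,7,14}
'c' @ 7: {1,2,4,8,10,12,15}  (accept∈set)
'a' @ 8: {3,9,11,13,14}
'c' @ 9: {1,2,4,8,10,12,15}  (accept∈set)
final: {1,2,4,8,10,12,15}; accept 1 in set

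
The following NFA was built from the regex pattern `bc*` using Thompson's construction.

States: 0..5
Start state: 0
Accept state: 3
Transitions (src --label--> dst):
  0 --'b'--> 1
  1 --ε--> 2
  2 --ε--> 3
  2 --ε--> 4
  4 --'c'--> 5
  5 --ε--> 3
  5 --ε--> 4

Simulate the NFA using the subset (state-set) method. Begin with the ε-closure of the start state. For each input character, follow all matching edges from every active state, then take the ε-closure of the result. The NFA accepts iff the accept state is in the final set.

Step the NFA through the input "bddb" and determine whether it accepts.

Answer: REJECT

Trace:
initial (ε-close {0}): {0}
'b' @ 1: {1,2,3,4}  [accepting]
'd' @ 2: {}  — no active states
rest 'db' ignored (set empty)
after full input: {}  (accept=3 not in)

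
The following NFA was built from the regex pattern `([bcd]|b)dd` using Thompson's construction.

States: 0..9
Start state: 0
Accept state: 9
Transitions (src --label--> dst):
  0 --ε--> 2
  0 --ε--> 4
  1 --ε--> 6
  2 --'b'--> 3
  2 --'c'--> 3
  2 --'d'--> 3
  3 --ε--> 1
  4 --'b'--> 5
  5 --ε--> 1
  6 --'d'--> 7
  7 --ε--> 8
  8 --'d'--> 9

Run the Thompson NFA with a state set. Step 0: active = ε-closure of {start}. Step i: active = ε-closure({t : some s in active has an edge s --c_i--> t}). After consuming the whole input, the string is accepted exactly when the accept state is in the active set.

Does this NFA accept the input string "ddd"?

Answer: ACCEPT

Trace:
S₀ = ε-closure({0}) = {0,2,4}
'd' @ 1: {1,3,6}
'd' @ 2: {7,8}
'd' @ 3: {9}  (accept∈set)
final: {9}; accept 9 in set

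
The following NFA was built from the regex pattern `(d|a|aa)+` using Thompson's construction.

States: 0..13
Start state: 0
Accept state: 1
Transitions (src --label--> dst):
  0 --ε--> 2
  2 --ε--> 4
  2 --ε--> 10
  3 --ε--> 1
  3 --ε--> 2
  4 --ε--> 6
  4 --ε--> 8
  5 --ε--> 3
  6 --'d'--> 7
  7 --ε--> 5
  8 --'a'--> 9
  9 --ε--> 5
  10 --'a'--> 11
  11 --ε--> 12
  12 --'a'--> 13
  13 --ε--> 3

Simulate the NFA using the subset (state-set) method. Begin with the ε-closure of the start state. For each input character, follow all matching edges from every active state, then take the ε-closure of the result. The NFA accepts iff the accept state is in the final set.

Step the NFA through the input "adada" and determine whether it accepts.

Answer: ACCEPT

Derivation:
initial (ε-close {0}): {0,2,4,6,8,10}
'a' @ 1: {1,2,3,4,5,6,8,9,10,11,12}  (accept∈set)
'd' @ 2: {1,2,3,4,5,6,7,8,10}  (accept∈set)
'a' @ 3: {1,2,3,4,5,6,8,9,10,11,12}  (accept∈set)
'd' @ 4: {1,2,3,4,5,6,7,8,10}  (accept∈set)
'a' @ 5: {1,2,3,4,5,6,8,9,10,11,12}  (accept∈set)
after full input: {1,2,3,4,5,6,8,9,10,11,12}  (accept=1 in)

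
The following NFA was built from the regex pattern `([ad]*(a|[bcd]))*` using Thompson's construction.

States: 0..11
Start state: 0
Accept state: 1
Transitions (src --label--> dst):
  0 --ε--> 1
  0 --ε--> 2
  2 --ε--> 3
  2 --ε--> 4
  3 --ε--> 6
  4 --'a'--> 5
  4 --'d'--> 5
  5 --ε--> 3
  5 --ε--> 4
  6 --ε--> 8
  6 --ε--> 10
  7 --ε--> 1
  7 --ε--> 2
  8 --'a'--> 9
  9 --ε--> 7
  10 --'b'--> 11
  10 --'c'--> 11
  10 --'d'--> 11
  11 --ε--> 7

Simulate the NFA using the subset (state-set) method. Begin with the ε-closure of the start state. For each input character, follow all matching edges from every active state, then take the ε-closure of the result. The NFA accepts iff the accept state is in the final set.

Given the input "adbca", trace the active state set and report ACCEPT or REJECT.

Answer: ACCEPT

Steps:
start: ε-closure({0}) = {0,1,2,3,4,6,8,10}
'a' @ 1: {1,2,3,4,5,6,7,8,9,10}  [accepting]
'd' @ 2: {1,2,3,4,5,6,7,8,10,11}  [accepting]
'b' @ 3: {1,2,3,4,6,7,8,10,11}  [accepting]
'c' @ 4: {1,2,3,4,6,7,8,10,11}  [accepting]
'a' @ 5: {1,2,3,4,5,6,7,8,9,10}  [accepting]
after full input: {1,2,3,4,5,6,7,8,9,10}  (accept=1 in)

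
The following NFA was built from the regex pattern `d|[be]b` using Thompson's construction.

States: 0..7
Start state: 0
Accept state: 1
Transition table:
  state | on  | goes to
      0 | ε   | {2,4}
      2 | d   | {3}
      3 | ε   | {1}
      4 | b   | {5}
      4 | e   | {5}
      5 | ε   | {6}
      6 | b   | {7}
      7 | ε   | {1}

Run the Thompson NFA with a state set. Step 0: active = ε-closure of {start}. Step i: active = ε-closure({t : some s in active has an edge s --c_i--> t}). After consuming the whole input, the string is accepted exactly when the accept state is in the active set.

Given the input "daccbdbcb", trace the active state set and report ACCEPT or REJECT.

S₀ = ε-closure({0}) = {0,2,4}
'd' @ 1: {1,3}  ✓accept
'a' @ 2: {}  — state set empty
rest 'ccbdbcb' ignored (set empty)
final: {}; accept 1 not in set

Answer: REJECT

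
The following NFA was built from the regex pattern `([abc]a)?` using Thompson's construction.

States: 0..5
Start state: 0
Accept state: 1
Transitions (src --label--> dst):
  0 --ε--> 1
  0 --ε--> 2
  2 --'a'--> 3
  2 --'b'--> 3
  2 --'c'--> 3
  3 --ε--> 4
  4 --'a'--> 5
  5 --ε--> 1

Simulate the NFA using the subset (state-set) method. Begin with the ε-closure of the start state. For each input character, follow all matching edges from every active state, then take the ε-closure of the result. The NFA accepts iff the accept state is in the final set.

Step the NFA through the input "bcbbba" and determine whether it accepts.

Answer: REJECT

Trace:
start: ε-closure({0}) = {0,1,2}
'b' @ 1: {3,4}
'c' @ 2: {}  — state set empty
rest 'bbba' ignored (set empty)
end set {} — state 1 not in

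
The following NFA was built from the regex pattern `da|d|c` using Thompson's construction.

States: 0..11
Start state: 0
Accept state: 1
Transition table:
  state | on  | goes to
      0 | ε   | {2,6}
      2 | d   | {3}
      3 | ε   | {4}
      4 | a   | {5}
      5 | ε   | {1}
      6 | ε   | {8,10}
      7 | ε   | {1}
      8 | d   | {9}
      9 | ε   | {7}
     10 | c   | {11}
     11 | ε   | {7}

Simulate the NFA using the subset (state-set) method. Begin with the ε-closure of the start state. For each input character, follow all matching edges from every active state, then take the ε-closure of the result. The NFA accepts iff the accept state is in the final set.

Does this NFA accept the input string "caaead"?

Answer: REJECT

Trace:
S₀ = ε-closure({0}) = {0,2,6,8,10}
'c' @ 1: {1,7,11}  (accept∈set)
'a' @ 2: {}  — no active states
rest 'aead' ignored (set empty)
after full input: {}  (accept=1 not in)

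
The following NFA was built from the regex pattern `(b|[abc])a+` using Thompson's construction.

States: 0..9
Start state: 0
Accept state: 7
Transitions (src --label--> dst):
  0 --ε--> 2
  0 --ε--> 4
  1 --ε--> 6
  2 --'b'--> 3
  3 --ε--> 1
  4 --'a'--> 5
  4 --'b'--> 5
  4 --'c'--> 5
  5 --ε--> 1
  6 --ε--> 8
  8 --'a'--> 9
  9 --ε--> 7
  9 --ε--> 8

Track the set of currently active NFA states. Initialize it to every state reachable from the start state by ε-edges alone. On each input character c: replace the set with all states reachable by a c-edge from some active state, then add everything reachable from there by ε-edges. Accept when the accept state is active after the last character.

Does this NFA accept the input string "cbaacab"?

Answer: REJECT

Trace:
S₀ = ε-closure({0}) = {0,2,4}
'c' @ 1: {1,5,6,8}
'b' @ 2: {}  — no active states
rest 'aacab' ignored (set empty)
final: {}; accept 7 not in set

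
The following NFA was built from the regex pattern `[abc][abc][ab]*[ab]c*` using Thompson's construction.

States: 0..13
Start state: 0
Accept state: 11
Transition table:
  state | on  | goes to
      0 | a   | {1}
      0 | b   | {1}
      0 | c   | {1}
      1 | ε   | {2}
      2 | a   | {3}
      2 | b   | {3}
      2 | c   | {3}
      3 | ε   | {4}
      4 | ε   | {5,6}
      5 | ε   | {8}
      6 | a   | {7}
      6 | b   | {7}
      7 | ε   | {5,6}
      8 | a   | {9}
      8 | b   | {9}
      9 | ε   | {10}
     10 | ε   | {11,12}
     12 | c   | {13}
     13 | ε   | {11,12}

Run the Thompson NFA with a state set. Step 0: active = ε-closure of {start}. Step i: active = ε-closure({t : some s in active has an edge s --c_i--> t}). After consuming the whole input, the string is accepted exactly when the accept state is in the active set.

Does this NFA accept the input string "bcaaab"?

Answer: ACCEPT

Trace:
initial (ε-close {0}): {0}
'b' @ 1: {1,2}
'c' @ 2: {3,4,5,6,8}
'a' @ 3: {5,6,7,8,9,10,11,12}  (accept∈set)
'a' @ 4: {5,6,7,8,9,10,11,12}  (accept∈set)
'a' @ 5: {5,6,7,8,9,10,11,12}  (accept∈set)
'b' @ 6: {5,6,7,8,9,10,11,12}  (accept∈set)
final: {5,6,7,8,9,10,11,12}; accept 11 in set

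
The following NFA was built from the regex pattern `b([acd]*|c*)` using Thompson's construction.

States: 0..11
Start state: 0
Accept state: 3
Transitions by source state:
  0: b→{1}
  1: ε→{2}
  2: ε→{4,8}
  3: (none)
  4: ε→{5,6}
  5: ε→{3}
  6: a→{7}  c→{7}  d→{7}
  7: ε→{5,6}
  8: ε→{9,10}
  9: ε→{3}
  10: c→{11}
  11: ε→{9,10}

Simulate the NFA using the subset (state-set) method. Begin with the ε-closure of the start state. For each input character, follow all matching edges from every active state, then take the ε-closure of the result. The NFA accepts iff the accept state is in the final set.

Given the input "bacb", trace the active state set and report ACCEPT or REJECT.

initial (ε-close {0}): {0}
'b' @ 1: {1,2,3,4,5,6,8,9,10}  ✓accept
'a' @ 2: {3,5,6,7}  ✓accept
'c' @ 3: {3,5,6,7}  ✓accept
'b' @ 4: {}  — dead — no transitions
final: {}; accept 3 not in set

Answer: REJECT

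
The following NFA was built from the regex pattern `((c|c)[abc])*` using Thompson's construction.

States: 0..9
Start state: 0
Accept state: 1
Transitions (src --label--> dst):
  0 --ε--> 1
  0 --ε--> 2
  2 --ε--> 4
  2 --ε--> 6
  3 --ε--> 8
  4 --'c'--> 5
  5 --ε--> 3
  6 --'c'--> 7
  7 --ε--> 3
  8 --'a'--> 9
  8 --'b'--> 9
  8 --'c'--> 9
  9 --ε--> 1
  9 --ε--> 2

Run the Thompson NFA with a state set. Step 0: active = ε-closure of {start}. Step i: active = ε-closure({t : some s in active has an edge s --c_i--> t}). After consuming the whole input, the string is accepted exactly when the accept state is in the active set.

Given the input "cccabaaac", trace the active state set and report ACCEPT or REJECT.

Answer: REJECT

Derivation:
start: ε-closure({0}) = {0,1,2,4,6}
'c' @ 1: {3,5,7,8}
'c' @ 2: {1,2,4,6,9}  (accept∈set)
'c' @ 3: {3,5,7,8}
'a' @ 4: {1,2,4,6,9}  (accept∈set)
'b' @ 5: {}  — no active states
rest 'aaac' ignored (set empty)
final: {}; accept 1 not in set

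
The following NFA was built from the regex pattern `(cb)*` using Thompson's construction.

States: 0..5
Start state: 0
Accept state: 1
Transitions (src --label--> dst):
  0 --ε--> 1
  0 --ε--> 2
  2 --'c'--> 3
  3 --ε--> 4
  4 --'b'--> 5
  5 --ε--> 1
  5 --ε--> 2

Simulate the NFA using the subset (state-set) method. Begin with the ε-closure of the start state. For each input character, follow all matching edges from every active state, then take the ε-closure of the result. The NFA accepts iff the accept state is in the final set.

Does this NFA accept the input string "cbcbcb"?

Answer: ACCEPT

Trace:
initial (ε-close {0}): {0,1,2}
'c' @ 1: {3,4}
'b' @ 2: {1,2,5}  ✓accept
'c' @ 3: {3,4}
'b' @ 4: {1,2,5}  ✓accept
'c' @ 5: {3,4}
'b' @ 6: {1,2,5}  ✓accept
final: {1,2,5}; accept 1 in set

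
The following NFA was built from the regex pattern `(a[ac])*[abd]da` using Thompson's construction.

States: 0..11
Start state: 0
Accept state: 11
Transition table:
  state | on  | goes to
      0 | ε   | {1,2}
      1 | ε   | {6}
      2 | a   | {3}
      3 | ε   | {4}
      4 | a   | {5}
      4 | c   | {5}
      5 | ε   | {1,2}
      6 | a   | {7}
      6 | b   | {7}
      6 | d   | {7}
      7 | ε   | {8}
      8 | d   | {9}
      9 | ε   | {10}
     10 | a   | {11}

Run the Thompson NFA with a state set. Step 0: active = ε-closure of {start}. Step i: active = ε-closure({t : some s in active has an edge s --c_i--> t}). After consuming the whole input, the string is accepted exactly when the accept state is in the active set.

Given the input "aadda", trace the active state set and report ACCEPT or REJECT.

Answer: ACCEPT

Derivation:
S₀ = ε-closure({0}) = {0,1,2,6}
'a' @ 1: {3,4,7,8}
'a' @ 2: {1,2,5,6}
'd' @ 3: {7,8}
'd' @ 4: {9,10}
'a' @ 5: {11}  (accept∈set)
after full input: {11}  (accept=11 in)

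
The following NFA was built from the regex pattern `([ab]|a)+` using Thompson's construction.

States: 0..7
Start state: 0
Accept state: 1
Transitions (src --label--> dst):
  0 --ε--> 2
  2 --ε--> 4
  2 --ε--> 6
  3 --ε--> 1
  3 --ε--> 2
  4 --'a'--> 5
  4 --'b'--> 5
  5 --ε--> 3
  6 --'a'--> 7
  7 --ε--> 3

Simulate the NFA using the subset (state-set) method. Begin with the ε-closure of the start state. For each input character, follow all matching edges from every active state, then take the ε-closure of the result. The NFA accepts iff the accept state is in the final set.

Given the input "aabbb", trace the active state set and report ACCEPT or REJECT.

Answer: ACCEPT

Steps:
S₀ = ε-closure({0}) = {0,2,4,6}
'a' @ 1: {1,2,3,4,5,6,7}  [accepting]
'a' @ 2: {1,2,3,4,5,6,7}  [accepting]
'b' @ 3: {1,2,3,4,5,6}  [accepting]
'b' @ 4: {1,2,3,4,5,6}  [accepting]
'b' @ 5: {1,2,3,4,5,6}  [accepting]
end set {1,2,3,4,5,6} — state 1 in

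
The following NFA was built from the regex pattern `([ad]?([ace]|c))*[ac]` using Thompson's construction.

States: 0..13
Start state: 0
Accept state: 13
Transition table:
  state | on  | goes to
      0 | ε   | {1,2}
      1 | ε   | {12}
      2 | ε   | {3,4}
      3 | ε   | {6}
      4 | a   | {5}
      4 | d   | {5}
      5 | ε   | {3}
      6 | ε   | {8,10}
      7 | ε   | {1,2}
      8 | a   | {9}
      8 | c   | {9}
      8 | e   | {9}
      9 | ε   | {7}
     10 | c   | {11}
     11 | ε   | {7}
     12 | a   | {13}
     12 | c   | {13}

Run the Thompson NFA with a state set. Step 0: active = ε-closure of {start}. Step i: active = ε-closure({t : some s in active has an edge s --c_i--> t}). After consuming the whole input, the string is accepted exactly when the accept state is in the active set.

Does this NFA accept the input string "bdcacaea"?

Answer: REJECT

Trace:
initial (ε-close {0}): {0,1,2,3,4,6,8,10,12}
'b' @ 1: {}  — state set empty
rest 'dcacaea' ignored (set empty)
after full input: {}  (accept=13 not in)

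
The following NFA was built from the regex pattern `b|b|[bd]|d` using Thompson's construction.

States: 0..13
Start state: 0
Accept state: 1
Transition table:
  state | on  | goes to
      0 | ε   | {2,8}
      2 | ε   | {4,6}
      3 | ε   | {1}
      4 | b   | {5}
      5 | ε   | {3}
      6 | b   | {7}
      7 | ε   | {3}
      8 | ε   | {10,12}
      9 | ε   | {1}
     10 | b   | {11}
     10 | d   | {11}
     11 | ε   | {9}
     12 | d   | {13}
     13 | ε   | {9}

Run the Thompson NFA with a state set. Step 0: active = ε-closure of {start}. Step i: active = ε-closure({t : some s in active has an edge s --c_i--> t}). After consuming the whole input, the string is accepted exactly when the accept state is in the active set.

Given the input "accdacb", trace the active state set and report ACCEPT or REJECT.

Answer: REJECT

Steps:
start: ε-closure({0}) = {0,2,4,6,8,10,12}
'a' @ 1: {}  — dead — no transitions
rest 'ccdacb' ignored (set empty)
final: {}; accept 1 not in set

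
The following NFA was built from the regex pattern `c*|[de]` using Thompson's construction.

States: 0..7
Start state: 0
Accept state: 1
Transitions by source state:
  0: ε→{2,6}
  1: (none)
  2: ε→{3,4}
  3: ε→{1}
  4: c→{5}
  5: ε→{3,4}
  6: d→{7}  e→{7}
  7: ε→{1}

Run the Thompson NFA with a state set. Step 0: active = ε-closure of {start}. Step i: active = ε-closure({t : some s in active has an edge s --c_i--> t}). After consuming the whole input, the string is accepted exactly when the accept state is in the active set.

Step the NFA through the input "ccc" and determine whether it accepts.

Answer: ACCEPT

Derivation:
S₀ = ε-closure({0}) = {0,1,2,3,4,6}
'c' @ 1: {1,3,4,5}  (accept∈set)
'c' @ 2: {1,3,4,5}  (accept∈set)
'c' @ 3: {1,3,4,5}  (accept∈set)
end set {1,3,4,5} — state 1 in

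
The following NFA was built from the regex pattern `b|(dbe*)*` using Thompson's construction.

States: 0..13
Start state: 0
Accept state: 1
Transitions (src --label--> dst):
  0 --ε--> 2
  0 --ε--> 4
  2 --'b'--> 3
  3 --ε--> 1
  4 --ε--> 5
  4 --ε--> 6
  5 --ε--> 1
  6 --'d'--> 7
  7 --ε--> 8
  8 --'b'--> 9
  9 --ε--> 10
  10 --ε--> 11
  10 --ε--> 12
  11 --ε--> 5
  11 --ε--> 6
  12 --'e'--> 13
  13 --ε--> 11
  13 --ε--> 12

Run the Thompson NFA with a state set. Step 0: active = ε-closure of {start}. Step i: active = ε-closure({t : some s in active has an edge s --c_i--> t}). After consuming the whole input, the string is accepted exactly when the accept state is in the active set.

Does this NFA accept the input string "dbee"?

S₀ = ε-closure({0}) = {0,1,2,4,5,6}
'd' @ 1: {7,8}
'b' @ 2: {1,5,6,9,10,11,12}  (accept∈set)
'e' @ 3: {1,5,6,11,12,13}  (accept∈set)
'e' @ 4: {1,5,6,11,12,13}  (accept∈set)
final: {1,5,6,11,12,13}; accept 1 in set

Answer: ACCEPT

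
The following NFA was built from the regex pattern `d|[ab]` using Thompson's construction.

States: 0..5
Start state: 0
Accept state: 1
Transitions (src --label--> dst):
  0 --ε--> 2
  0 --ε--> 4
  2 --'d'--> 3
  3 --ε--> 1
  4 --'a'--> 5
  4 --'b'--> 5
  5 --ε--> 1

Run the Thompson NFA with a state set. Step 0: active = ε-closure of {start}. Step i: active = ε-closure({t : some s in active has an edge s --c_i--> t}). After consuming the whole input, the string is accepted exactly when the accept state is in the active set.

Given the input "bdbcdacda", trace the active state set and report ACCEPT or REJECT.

S₀ = ε-closure({0}) = {0,2,4}
'b' @ 1: {1,5}  [accepting]
'd' @ 2: {}  — dead — no transitions
rest 'bcdacda' ignored (set empty)
final: {}; accept 1 not in set

Answer: REJECT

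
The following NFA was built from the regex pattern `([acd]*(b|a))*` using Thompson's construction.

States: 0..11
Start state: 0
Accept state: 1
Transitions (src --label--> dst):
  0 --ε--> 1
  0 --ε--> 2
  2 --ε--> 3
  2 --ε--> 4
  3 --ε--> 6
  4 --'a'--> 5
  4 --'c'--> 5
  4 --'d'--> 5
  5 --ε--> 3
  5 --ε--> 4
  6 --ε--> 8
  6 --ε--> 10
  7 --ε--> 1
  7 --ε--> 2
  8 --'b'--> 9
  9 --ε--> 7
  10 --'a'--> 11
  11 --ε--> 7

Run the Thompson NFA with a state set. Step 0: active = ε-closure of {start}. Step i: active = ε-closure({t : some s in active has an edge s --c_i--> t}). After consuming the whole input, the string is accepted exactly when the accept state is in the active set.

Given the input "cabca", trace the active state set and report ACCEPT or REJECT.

Answer: ACCEPT

Derivation:
initial (ε-close {0}): {0,1,2,3,4,6,8,10}
'c' @ 1: {3,4,5,6,8,10}
'a' @ 2: {1,2,3,4,5,6,7,8,10,11}  (accept∈set)
'b' @ 3: {1,2,3,4,6,7,8,9,10}  (accept∈set)
'c' @ 4: {3,4,5,6,8,10}
'a' @ 5: {1,2,3,4,5,6,7,8,10,11}  (accept∈set)
final: {1,2,3,4,5,6,7,8,10,11}; accept 1 in set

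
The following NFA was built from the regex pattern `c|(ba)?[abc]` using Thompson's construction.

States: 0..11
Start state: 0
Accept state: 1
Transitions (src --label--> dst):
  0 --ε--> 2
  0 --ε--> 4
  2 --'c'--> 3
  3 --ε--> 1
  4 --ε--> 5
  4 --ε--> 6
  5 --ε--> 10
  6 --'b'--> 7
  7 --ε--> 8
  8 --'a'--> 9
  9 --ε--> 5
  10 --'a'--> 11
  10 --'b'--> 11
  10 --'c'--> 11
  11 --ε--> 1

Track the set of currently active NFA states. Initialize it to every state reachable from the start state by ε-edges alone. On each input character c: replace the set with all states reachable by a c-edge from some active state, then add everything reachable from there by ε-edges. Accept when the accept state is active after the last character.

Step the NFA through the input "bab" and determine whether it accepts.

initial (ε-close {0}): {0,2,4,5,6,10}
'b' @ 1: {1,7,8,11}  ✓accept
'a' @ 2: {5,9,10}
'b' @ 3: {1,11}  ✓accept
after full input: {1,11}  (accept=1 in)

Answer: ACCEPT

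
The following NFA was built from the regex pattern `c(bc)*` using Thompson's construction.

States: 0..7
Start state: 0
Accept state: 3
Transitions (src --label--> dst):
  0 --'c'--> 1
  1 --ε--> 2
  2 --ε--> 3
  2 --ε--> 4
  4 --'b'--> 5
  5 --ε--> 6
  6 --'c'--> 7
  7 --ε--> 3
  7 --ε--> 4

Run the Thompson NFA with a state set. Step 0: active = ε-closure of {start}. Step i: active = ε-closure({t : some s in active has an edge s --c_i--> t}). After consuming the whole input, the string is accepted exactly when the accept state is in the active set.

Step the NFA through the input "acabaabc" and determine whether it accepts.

Answer: REJECT

Steps:
initial (ε-close {0}): {0}
'a' @ 1: {}  — state set empty
rest 'cabaabc' ignored (set empty)
final: {}; accept 3 not in set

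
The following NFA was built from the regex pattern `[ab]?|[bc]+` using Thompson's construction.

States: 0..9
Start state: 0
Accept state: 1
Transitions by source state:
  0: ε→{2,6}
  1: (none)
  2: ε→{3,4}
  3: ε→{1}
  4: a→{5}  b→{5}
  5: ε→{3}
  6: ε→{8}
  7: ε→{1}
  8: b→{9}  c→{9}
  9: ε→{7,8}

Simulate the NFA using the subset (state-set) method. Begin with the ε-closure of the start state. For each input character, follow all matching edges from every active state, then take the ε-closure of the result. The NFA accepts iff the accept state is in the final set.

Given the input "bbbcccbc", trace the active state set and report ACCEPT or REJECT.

Answer: ACCEPT

Derivation:
start: ε-closure({0}) = {0,1,2,3,4,6,8}
'b' @ 1: {1,3,5,7,8,9}  (accept∈set)
'b' @ 2: {1,7,8,9}  (accept∈set)
'b' @ 3: {1,7,8,9}  (accept∈set)
'c' @ 4: {1,7,8,9}  (accept∈set)
'c' @ 5: {1,7,8,9}  (accept∈set)
'c' @ 6: {1,7,8,9}  (accept∈set)
'b' @ 7: {1,7,8,9}  (accept∈set)
'c' @ 8: {1,7,8,9}  (accept∈set)
end set {1,7,8,9} — state 1 in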